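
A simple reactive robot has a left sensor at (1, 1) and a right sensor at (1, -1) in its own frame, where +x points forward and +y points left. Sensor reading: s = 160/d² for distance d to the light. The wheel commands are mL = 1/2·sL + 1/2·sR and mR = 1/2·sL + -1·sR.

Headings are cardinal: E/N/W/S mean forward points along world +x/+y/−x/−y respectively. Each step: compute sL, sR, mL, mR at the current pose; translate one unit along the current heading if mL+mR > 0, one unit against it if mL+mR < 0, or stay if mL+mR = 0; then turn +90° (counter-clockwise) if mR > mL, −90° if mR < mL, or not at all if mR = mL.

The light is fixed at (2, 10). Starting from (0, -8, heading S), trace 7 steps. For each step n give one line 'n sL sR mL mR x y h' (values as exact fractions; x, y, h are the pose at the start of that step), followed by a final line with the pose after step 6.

0 80/181 16/37 2928/6697 -1416/6697 0 -8 S
1 160/409 160/333 59360/136197 -38800/136197 0 -9 W
2 8/17 20/41 334/697 -176/697 -1 -9 N
3 160/293 32/73 10528/21389 -3536/21389 -1 -8 E
4 80/181 16/37 2928/6697 -1416/6697 0 -8 S
5 160/409 160/333 59360/136197 -38800/136197 0 -9 W
6 8/17 20/41 334/697 -176/697 -1 -9 N
final -1 -8 E

n=0: pose=(0,-8,S); sL=80/181, sR=16/37; mL=2928/6697, mR=-1416/6697; mL+mR=1512/6697 → advance +1; mR−mL=-24/37 → turn -1·90°
n=1: pose=(0,-9,W); sL=160/409, sR=160/333; mL=59360/136197, mR=-38800/136197; mL+mR=20560/136197 → advance +1; mR−mL=-80/111 → turn -1·90°
n=2: pose=(-1,-9,N); sL=8/17, sR=20/41; mL=334/697, mR=-176/697; mL+mR=158/697 → advance +1; mR−mL=-30/41 → turn -1·90°
n=3: pose=(-1,-8,E); sL=160/293, sR=32/73; mL=10528/21389, mR=-3536/21389; mL+mR=6992/21389 → advance +1; mR−mL=-48/73 → turn -1·90°
n=4: pose=(0,-8,S); sL=80/181, sR=16/37; mL=2928/6697, mR=-1416/6697; mL+mR=1512/6697 → advance +1; mR−mL=-24/37 → turn -1·90°
n=5: pose=(0,-9,W); sL=160/409, sR=160/333; mL=59360/136197, mR=-38800/136197; mL+mR=20560/136197 → advance +1; mR−mL=-80/111 → turn -1·90°
n=6: pose=(-1,-9,N); sL=8/17, sR=20/41; mL=334/697, mR=-176/697; mL+mR=158/697 → advance +1; mR−mL=-30/41 → turn -1·90°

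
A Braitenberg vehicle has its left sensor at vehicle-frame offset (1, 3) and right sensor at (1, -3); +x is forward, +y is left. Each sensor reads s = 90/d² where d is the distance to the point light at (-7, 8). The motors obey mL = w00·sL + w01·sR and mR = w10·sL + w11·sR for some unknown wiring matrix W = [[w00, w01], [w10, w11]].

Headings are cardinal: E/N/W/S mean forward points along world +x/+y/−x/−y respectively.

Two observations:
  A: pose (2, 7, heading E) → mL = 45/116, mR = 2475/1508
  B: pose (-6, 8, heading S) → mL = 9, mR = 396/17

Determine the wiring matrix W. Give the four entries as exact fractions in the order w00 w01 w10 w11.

obs A: pose=(2,7,E) → sL=45/52, sR=45/58, mL=45/116, mR=2475/1508
obs B: pose=(-6,8,S) → sL=90/17, sR=18, mL=9, mR=396/17
sensor matrix S = [[45/52, 45/58], [90/17, 18]]; det S = 147015/12818
solve [mL_A; mL_B] = S·[w00; w01] and [mR_A; mR_B] = S·[w10; w11]:
  w00 = 0, w01 = 1/2, w10 = 1, w11 = 1

0 1/2 1 1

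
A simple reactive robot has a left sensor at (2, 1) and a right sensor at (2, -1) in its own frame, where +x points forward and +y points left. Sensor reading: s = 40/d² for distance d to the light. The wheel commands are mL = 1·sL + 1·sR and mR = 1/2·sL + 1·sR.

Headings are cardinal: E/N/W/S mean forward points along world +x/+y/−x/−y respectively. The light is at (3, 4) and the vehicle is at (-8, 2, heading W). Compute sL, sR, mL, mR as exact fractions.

left sensor world pos  = (-10, 1); dL² = 178
right sensor world pos = (-10, 3); dR² = 170
sL = 40/178 = 20/89
sR = 40/170 = 4/17
mL = 1·sL + 1·sR = 696/1513
mR = 1/2·sL + 1·sR = 526/1513

20/89 4/17 696/1513 526/1513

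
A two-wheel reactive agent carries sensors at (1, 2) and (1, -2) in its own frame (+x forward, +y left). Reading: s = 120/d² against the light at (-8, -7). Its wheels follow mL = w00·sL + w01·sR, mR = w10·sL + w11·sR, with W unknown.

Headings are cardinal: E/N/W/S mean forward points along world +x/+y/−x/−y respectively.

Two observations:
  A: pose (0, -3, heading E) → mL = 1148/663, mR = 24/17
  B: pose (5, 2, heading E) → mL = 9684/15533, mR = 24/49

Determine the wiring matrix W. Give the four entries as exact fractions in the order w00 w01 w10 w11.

1 1/2 0 1

obs A: pose=(0,-3,E) → sL=40/39, sR=24/17, mL=1148/663, mR=24/17
obs B: pose=(5,2,E) → sL=120/317, sR=24/49, mL=9684/15533, mR=24/49
sensor matrix S = [[40/39, 24/17], [120/317, 24/49]]; det S = -110080/3432793
solve [mL_A; mL_B] = S·[w00; w01] and [mR_A; mR_B] = S·[w10; w11]:
  w00 = 1, w01 = 1/2, w10 = 0, w11 = 1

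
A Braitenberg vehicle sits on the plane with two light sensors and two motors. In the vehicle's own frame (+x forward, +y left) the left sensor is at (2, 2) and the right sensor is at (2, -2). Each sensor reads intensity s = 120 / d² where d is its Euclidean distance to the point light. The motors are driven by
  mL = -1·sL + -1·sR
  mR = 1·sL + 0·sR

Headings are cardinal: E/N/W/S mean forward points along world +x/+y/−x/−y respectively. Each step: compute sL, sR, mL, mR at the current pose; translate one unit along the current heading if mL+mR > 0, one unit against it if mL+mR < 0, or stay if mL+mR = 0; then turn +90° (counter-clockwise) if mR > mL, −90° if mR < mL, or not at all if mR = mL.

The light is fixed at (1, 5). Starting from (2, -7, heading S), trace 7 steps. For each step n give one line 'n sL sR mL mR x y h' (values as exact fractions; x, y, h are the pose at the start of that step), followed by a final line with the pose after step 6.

n=0: pose=(2,-7,S); sL=24/41, sR=120/197; mL=-9648/8077, mR=24/41; mL+mR=-120/197 → advance -1; mR−mL=14376/8077 → turn +1·90°
n=1: pose=(2,-6,E); sL=4/3, sR=60/89; mL=-536/267, mR=4/3; mL+mR=-60/89 → advance -1; mR−mL=892/267 → turn +1·90°
n=2: pose=(1,-6,N); sL=24/17, sR=24/17; mL=-48/17, mR=24/17; mL+mR=-24/17 → advance -1; mR−mL=72/17 → turn +1·90°
n=3: pose=(1,-7,W); sL=3/5, sR=15/13; mL=-114/65, mR=3/5; mL+mR=-15/13 → advance -1; mR−mL=153/65 → turn +1·90°
n=4: pose=(2,-7,S); sL=24/41, sR=120/197; mL=-9648/8077, mR=24/41; mL+mR=-120/197 → advance -1; mR−mL=14376/8077 → turn +1·90°
n=5: pose=(2,-6,E); sL=4/3, sR=60/89; mL=-536/267, mR=4/3; mL+mR=-60/89 → advance -1; mR−mL=892/267 → turn +1·90°
n=6: pose=(1,-6,N); sL=24/17, sR=24/17; mL=-48/17, mR=24/17; mL+mR=-24/17 → advance -1; mR−mL=72/17 → turn +1·90°

0 24/41 120/197 -9648/8077 24/41 2 -7 S
1 4/3 60/89 -536/267 4/3 2 -6 E
2 24/17 24/17 -48/17 24/17 1 -6 N
3 3/5 15/13 -114/65 3/5 1 -7 W
4 24/41 120/197 -9648/8077 24/41 2 -7 S
5 4/3 60/89 -536/267 4/3 2 -6 E
6 24/17 24/17 -48/17 24/17 1 -6 N
final 1 -7 W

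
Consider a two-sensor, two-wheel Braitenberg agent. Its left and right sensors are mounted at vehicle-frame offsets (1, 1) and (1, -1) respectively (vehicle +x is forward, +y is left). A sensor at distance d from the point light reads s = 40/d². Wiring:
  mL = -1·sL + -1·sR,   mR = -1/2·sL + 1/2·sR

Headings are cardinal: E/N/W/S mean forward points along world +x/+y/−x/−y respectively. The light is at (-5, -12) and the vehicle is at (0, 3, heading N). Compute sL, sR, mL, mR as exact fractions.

left sensor world pos  = (-1, 4); dL² = 272
right sensor world pos = (1, 4); dR² = 292
sL = 40/272 = 5/34
sR = 40/292 = 10/73
mL = -1·sL + -1·sR = -705/2482
mR = -1/2·sL + 1/2·sR = -25/4964

5/34 10/73 -705/2482 -25/4964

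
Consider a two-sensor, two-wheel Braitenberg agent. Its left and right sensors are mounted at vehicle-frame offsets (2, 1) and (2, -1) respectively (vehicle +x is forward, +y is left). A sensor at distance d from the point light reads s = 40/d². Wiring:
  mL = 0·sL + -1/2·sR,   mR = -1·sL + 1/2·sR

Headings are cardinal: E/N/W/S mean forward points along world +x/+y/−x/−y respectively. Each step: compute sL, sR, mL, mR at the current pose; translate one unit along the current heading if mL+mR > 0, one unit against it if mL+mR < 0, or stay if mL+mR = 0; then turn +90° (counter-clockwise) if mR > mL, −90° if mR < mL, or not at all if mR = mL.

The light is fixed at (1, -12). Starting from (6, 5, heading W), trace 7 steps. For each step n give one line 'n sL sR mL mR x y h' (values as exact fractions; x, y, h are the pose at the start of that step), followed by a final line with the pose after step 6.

n=0: pose=(6,5,W); sL=8/53, sR=40/333; mL=-20/333, mR=-1604/17649; mL+mR=-8/53 → advance -1; mR−mL=-544/17649 → turn -1·90°
n=1: pose=(7,5,N); sL=20/193, sR=4/41; mL=-2/41, mR=-434/7913; mL+mR=-20/193 → advance -1; mR−mL=-48/7913 → turn -1·90°
n=2: pose=(7,4,E); sL=40/353, sR=40/289; mL=-20/289, mR=-4500/102017; mL+mR=-40/353 → advance -1; mR−mL=2560/102017 → turn +1·90°
n=3: pose=(6,4,N); sL=2/17, sR=1/9; mL=-1/18, mR=-19/306; mL+mR=-2/17 → advance -1; mR−mL=-1/153 → turn -1·90°
n=4: pose=(6,3,E); sL=8/61, sR=8/49; mL=-4/49, mR=-148/2989; mL+mR=-8/61 → advance -1; mR−mL=96/2989 → turn +1·90°
n=5: pose=(5,3,N); sL=20/149, sR=20/157; mL=-10/157, mR=-1650/23393; mL+mR=-20/149 → advance -1; mR−mL=-160/23393 → turn -1·90°
n=6: pose=(5,2,E); sL=40/261, sR=8/41; mL=-4/41, mR=-596/10701; mL+mR=-40/261 → advance -1; mR−mL=448/10701 → turn +1·90°

0 8/53 40/333 -20/333 -1604/17649 6 5 W
1 20/193 4/41 -2/41 -434/7913 7 5 N
2 40/353 40/289 -20/289 -4500/102017 7 4 E
3 2/17 1/9 -1/18 -19/306 6 4 N
4 8/61 8/49 -4/49 -148/2989 6 3 E
5 20/149 20/157 -10/157 -1650/23393 5 3 N
6 40/261 8/41 -4/41 -596/10701 5 2 E
final 4 2 N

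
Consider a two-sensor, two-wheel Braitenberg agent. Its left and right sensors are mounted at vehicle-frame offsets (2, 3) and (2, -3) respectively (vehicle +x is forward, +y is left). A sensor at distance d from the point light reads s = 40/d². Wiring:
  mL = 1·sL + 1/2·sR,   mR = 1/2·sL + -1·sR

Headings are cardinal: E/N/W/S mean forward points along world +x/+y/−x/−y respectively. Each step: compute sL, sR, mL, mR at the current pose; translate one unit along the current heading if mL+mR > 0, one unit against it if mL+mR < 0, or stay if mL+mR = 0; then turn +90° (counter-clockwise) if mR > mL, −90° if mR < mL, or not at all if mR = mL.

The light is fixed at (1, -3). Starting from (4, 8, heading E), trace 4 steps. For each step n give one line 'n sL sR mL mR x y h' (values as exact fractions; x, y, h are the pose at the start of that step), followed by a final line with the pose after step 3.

0 40/221 40/89 7980/19669 -7060/19669 4 8 E
1 4/13 20/41 294/533 -178/533 5 8 S
2 40/53 40/173 7980/9169 1340/9169 5 7 W
3 5/18 2/9 7/18 -1/12 4 7 N
final 4 8 E

n=0: pose=(4,8,E); sL=40/221, sR=40/89; mL=7980/19669, mR=-7060/19669; mL+mR=920/19669 → advance +1; mR−mL=-15040/19669 → turn -1·90°
n=1: pose=(5,8,S); sL=4/13, sR=20/41; mL=294/533, mR=-178/533; mL+mR=116/533 → advance +1; mR−mL=-472/533 → turn -1·90°
n=2: pose=(5,7,W); sL=40/53, sR=40/173; mL=7980/9169, mR=1340/9169; mL+mR=9320/9169 → advance +1; mR−mL=-6640/9169 → turn -1·90°
n=3: pose=(4,7,N); sL=5/18, sR=2/9; mL=7/18, mR=-1/12; mL+mR=11/36 → advance +1; mR−mL=-17/36 → turn -1·90°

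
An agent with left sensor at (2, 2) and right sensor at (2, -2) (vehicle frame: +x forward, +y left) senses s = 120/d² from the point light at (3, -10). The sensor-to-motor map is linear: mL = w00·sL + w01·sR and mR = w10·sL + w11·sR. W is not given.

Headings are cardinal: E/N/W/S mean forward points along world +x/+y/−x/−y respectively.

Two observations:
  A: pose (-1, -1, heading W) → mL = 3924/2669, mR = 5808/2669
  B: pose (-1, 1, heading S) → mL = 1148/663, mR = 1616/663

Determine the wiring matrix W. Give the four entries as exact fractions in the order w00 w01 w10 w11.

obs A: pose=(-1,-1,W) → sL=24/17, sR=120/157, mL=3924/2669, mR=5808/2669
obs B: pose=(-1,1,S) → sL=24/17, sR=40/39, mL=1148/663, mR=1616/663
sensor matrix S = [[24/17, 120/157], [24/17, 40/39]]; det S = 12800/34697
solve [mL_A; mL_B] = S·[w00; w01] and [mR_A; mR_B] = S·[w10; w11]:
  w00 = 1/2, w01 = 1, w10 = 1, w11 = 1

1/2 1 1 1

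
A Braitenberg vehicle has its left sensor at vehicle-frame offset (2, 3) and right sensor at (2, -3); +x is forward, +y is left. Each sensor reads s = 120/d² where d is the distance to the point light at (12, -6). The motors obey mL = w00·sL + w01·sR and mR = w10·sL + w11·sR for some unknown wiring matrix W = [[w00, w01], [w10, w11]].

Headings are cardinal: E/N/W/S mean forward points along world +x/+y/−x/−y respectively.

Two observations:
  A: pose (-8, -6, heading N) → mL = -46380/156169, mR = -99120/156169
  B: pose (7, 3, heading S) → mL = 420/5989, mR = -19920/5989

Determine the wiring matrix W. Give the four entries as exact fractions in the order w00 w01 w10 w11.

obs A: pose=(-8,-6,N) → sL=120/533, sR=120/293, mL=-46380/156169, mR=-99120/156169
obs B: pose=(7,3,S) → sL=120/53, sR=120/113, mL=420/5989, mR=-19920/5989
sensor matrix S = [[120/533, 120/293], [120/53, 120/113]]; det S = -643680000/935296141
solve [mL_A; mL_B] = S·[w00; w01] and [mR_A; mR_B] = S·[w10; w11]:
  w00 = 1/2, w01 = -1, w10 = -1, w11 = -1

1/2 -1 -1 -1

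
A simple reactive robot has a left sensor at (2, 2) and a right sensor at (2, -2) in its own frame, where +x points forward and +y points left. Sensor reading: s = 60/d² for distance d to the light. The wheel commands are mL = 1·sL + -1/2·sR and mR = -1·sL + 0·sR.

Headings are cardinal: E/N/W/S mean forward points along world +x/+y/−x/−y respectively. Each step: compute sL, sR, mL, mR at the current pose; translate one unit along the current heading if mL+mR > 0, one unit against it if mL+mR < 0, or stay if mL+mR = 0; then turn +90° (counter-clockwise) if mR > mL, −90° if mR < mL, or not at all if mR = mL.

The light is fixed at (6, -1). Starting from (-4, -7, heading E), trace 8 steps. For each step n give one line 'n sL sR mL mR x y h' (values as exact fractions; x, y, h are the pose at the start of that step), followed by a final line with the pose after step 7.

n=0: pose=(-4,-7,E); sL=3/4, sR=15/32; mL=33/64, mR=-3/4; mL+mR=-15/64 → advance -1; mR−mL=-81/64 → turn -1·90°
n=1: pose=(-5,-7,S); sL=12/29, sR=60/233; mL=1926/6757, mR=-12/29; mL+mR=-30/233 → advance -1; mR−mL=-4722/6757 → turn -1·90°
n=2: pose=(-5,-6,W); sL=30/109, sR=30/89; mL=1035/9701, mR=-30/109; mL+mR=-15/89 → advance -1; mR−mL=-3705/9701 → turn -1·90°
n=3: pose=(-4,-6,N); sL=20/51, sR=60/73; mL=-70/3723, mR=-20/51; mL+mR=-30/73 → advance -1; mR−mL=-1390/3723 → turn -1·90°
n=4: pose=(-4,-7,E); sL=3/4, sR=15/32; mL=33/64, mR=-3/4; mL+mR=-15/64 → advance -1; mR−mL=-81/64 → turn -1·90°
n=5: pose=(-5,-7,S); sL=12/29, sR=60/233; mL=1926/6757, mR=-12/29; mL+mR=-30/233 → advance -1; mR−mL=-4722/6757 → turn -1·90°
n=6: pose=(-5,-6,W); sL=30/109, sR=30/89; mL=1035/9701, mR=-30/109; mL+mR=-15/89 → advance -1; mR−mL=-3705/9701 → turn -1·90°
n=7: pose=(-4,-6,N); sL=20/51, sR=60/73; mL=-70/3723, mR=-20/51; mL+mR=-30/73 → advance -1; mR−mL=-1390/3723 → turn -1·90°

0 3/4 15/32 33/64 -3/4 -4 -7 E
1 12/29 60/233 1926/6757 -12/29 -5 -7 S
2 30/109 30/89 1035/9701 -30/109 -5 -6 W
3 20/51 60/73 -70/3723 -20/51 -4 -6 N
4 3/4 15/32 33/64 -3/4 -4 -7 E
5 12/29 60/233 1926/6757 -12/29 -5 -7 S
6 30/109 30/89 1035/9701 -30/109 -5 -6 W
7 20/51 60/73 -70/3723 -20/51 -4 -6 N
final -4 -7 E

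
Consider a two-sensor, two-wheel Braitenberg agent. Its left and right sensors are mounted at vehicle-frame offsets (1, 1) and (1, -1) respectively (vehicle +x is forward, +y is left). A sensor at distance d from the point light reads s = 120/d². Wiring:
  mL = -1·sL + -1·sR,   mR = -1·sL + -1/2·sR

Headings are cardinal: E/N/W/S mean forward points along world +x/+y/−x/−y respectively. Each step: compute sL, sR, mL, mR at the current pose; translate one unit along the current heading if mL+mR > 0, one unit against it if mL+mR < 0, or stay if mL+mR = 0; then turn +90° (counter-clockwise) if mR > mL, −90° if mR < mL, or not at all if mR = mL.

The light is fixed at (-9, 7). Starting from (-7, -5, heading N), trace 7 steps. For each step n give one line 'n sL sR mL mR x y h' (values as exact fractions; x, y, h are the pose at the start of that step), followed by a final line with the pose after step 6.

0 60/61 12/13 -1512/793 -1146/793 -7 -5 N
1 120/197 24/29 -8208/5713 -5844/5713 -7 -6 W
2 30/53 3/5 -309/265 -459/530 -6 -6 S
3 120/137 24/37 -7728/5069 -6084/5069 -6 -5 E
4 60/61 12/13 -1512/793 -1146/793 -7 -5 N
5 120/197 24/29 -8208/5713 -5844/5713 -7 -6 W
6 30/53 3/5 -309/265 -459/530 -6 -6 S
final -6 -5 E

n=0: pose=(-7,-5,N); sL=60/61, sR=12/13; mL=-1512/793, mR=-1146/793; mL+mR=-2658/793 → advance -1; mR−mL=6/13 → turn +1·90°
n=1: pose=(-7,-6,W); sL=120/197, sR=24/29; mL=-8208/5713, mR=-5844/5713; mL+mR=-14052/5713 → advance -1; mR−mL=12/29 → turn +1·90°
n=2: pose=(-6,-6,S); sL=30/53, sR=3/5; mL=-309/265, mR=-459/530; mL+mR=-1077/530 → advance -1; mR−mL=3/10 → turn +1·90°
n=3: pose=(-6,-5,E); sL=120/137, sR=24/37; mL=-7728/5069, mR=-6084/5069; mL+mR=-13812/5069 → advance -1; mR−mL=12/37 → turn +1·90°
n=4: pose=(-7,-5,N); sL=60/61, sR=12/13; mL=-1512/793, mR=-1146/793; mL+mR=-2658/793 → advance -1; mR−mL=6/13 → turn +1·90°
n=5: pose=(-7,-6,W); sL=120/197, sR=24/29; mL=-8208/5713, mR=-5844/5713; mL+mR=-14052/5713 → advance -1; mR−mL=12/29 → turn +1·90°
n=6: pose=(-6,-6,S); sL=30/53, sR=3/5; mL=-309/265, mR=-459/530; mL+mR=-1077/530 → advance -1; mR−mL=3/10 → turn +1·90°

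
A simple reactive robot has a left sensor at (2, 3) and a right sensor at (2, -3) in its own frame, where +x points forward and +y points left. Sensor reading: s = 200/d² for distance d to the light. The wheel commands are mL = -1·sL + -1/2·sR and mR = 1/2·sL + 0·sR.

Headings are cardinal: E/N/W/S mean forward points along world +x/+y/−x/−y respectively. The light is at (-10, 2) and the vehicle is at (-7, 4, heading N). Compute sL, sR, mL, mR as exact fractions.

25/2 50/13 -375/26 25/4

left sensor world pos  = (-10, 6); dL² = 16
right sensor world pos = (-4, 6); dR² = 52
sL = 200/16 = 25/2
sR = 200/52 = 50/13
mL = -1·sL + -1/2·sR = -375/26
mR = 1/2·sL + 0·sR = 25/4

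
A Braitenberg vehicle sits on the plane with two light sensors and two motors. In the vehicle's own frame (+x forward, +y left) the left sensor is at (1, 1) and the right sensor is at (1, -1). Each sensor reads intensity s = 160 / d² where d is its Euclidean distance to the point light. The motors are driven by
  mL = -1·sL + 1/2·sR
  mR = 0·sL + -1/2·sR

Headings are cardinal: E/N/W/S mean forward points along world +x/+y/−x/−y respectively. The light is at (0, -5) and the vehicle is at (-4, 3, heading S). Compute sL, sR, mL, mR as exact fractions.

80/29 80/37 -1800/1073 -40/37

left sensor world pos  = (-3, 2); dL² = 58
right sensor world pos = (-5, 2); dR² = 74
sL = 160/58 = 80/29
sR = 160/74 = 80/37
mL = -1·sL + 1/2·sR = -1800/1073
mR = 0·sL + -1/2·sR = -40/37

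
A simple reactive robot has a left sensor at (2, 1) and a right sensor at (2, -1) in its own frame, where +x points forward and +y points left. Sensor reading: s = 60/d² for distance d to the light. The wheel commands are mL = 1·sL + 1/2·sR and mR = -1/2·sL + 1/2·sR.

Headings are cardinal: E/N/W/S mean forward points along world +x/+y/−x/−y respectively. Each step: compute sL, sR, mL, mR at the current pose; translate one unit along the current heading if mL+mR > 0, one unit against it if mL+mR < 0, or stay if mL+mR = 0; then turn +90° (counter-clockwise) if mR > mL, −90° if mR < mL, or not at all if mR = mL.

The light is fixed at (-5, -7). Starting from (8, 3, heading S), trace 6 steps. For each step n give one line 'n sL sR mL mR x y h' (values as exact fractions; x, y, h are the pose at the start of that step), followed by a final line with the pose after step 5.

n=0: pose=(8,3,S); sL=3/13, sR=15/52; mL=3/8, mR=3/104; mL+mR=21/52 → advance +1; mR−mL=-9/26 → turn -1·90°
n=1: pose=(8,2,W); sL=12/37, sR=60/221; mL=3762/8177, mR=-216/8177; mL+mR=3546/8177 → advance +1; mR−mL=-18/37 → turn -1·90°
n=2: pose=(7,2,N); sL=30/121, sR=6/29; mL=1233/3509, mR=-72/3509; mL+mR=1161/3509 → advance +1; mR−mL=-45/121 → turn -1·90°
n=3: pose=(7,3,E); sL=60/317, sR=60/277; mL=26130/87809, mR=1200/87809; mL+mR=27330/87809 → advance +1; mR−mL=-90/317 → turn -1·90°
n=4: pose=(8,3,S); sL=3/13, sR=15/52; mL=3/8, mR=3/104; mL+mR=21/52 → advance +1; mR−mL=-9/26 → turn -1·90°
n=5: pose=(8,2,W); sL=12/37, sR=60/221; mL=3762/8177, mR=-216/8177; mL+mR=3546/8177 → advance +1; mR−mL=-18/37 → turn -1·90°

0 3/13 15/52 3/8 3/104 8 3 S
1 12/37 60/221 3762/8177 -216/8177 8 2 W
2 30/121 6/29 1233/3509 -72/3509 7 2 N
3 60/317 60/277 26130/87809 1200/87809 7 3 E
4 3/13 15/52 3/8 3/104 8 3 S
5 12/37 60/221 3762/8177 -216/8177 8 2 W
final 7 2 N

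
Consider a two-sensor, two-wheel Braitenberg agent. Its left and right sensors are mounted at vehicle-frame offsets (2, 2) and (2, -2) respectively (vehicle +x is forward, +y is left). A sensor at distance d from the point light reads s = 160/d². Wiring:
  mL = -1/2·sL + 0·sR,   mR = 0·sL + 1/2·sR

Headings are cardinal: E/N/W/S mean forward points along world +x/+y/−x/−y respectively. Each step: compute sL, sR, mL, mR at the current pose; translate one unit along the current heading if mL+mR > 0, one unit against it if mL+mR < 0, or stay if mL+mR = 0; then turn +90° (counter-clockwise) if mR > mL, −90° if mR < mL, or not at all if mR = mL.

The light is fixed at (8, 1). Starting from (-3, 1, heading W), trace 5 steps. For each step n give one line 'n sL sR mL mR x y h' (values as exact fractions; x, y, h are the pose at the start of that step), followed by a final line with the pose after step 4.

0 160/173 160/173 -80/173 80/173 -3 1 W
1 32/17 160/173 -16/17 80/173 -3 1 S
2 16/9 80/41 -8/9 40/41 -3 2 E
3 160/153 160/73 -80/153 80/73 -2 2 N
4 10/9 1 -5/9 1/2 -2 3 W
final -1 3 S

n=0: pose=(-3,1,W); sL=160/173, sR=160/173; mL=-80/173, mR=80/173; mL+mR=0 → advance +0; mR−mL=160/173 → turn +1·90°
n=1: pose=(-3,1,S); sL=32/17, sR=160/173; mL=-16/17, mR=80/173; mL+mR=-1408/2941 → advance -1; mR−mL=4128/2941 → turn +1·90°
n=2: pose=(-3,2,E); sL=16/9, sR=80/41; mL=-8/9, mR=40/41; mL+mR=32/369 → advance +1; mR−mL=688/369 → turn +1·90°
n=3: pose=(-2,2,N); sL=160/153, sR=160/73; mL=-80/153, mR=80/73; mL+mR=6400/11169 → advance +1; mR−mL=18080/11169 → turn +1·90°
n=4: pose=(-2,3,W); sL=10/9, sR=1; mL=-5/9, mR=1/2; mL+mR=-1/18 → advance -1; mR−mL=19/18 → turn +1·90°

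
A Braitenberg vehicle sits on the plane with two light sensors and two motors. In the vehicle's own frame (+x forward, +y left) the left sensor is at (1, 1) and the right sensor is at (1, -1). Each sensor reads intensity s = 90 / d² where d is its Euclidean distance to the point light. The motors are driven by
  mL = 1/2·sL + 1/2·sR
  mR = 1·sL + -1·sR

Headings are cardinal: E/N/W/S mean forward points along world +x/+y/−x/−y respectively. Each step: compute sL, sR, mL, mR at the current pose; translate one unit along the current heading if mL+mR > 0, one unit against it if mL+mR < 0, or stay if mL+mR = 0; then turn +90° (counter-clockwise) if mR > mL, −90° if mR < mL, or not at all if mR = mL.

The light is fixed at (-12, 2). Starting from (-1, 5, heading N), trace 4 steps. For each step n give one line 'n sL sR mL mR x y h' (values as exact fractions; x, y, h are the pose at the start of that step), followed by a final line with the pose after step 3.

n=0: pose=(-1,5,N); sL=45/58, sR=9/16; mL=621/928, mR=99/464; mL+mR=819/928 → advance +1; mR−mL=-423/928 → turn -1·90°
n=1: pose=(-1,6,E); sL=90/169, sR=10/17; mL=1610/2873, mR=-160/2873; mL+mR=1450/2873 → advance +1; mR−mL=-1770/2873 → turn -1·90°
n=2: pose=(0,6,S); sL=45/89, sR=9/13; mL=693/1157, mR=-216/1157; mL+mR=477/1157 → advance +1; mR−mL=-909/1157 → turn -1·90°
n=3: pose=(0,5,W); sL=18/25, sR=90/137; mL=2358/3425, mR=216/3425; mL+mR=2574/3425 → advance +1; mR−mL=-2142/3425 → turn -1·90°

0 45/58 9/16 621/928 99/464 -1 5 N
1 90/169 10/17 1610/2873 -160/2873 -1 6 E
2 45/89 9/13 693/1157 -216/1157 0 6 S
3 18/25 90/137 2358/3425 216/3425 0 5 W
final -1 5 N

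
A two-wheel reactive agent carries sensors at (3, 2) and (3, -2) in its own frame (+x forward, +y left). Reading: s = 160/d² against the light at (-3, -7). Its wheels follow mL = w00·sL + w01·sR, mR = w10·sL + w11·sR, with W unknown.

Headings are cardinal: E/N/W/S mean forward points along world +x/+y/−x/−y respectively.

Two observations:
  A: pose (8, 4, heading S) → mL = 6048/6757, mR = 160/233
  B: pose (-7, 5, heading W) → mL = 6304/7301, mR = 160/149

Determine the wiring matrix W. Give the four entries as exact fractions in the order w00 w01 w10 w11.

obs A: pose=(8,4,S) → sL=160/233, sR=32/29, mL=6048/6757, mR=160/233
obs B: pose=(-7,5,W) → sL=160/149, sR=32/49, mL=6304/7301, mR=160/149
sensor matrix S = [[160/233, 32/29], [160/149, 32/49]]; det S = -36331520/49332857
solve [mL_A; mL_B] = S·[w00; w01] and [mR_A; mR_B] = S·[w10; w11]:
  w00 = 1/2, w01 = 1/2, w10 = 1, w11 = 0

1/2 1/2 1 0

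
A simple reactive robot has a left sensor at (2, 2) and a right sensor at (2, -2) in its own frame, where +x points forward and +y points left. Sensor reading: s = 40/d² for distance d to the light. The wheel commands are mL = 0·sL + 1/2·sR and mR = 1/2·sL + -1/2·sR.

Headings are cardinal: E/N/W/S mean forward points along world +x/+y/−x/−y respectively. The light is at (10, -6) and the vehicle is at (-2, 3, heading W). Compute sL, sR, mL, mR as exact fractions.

8/49 40/317 20/317 288/15533

left sensor world pos  = (-4, 1); dL² = 245
right sensor world pos = (-4, 5); dR² = 317
sL = 40/245 = 8/49
sR = 40/317 = 40/317
mL = 0·sL + 1/2·sR = 20/317
mR = 1/2·sL + -1/2·sR = 288/15533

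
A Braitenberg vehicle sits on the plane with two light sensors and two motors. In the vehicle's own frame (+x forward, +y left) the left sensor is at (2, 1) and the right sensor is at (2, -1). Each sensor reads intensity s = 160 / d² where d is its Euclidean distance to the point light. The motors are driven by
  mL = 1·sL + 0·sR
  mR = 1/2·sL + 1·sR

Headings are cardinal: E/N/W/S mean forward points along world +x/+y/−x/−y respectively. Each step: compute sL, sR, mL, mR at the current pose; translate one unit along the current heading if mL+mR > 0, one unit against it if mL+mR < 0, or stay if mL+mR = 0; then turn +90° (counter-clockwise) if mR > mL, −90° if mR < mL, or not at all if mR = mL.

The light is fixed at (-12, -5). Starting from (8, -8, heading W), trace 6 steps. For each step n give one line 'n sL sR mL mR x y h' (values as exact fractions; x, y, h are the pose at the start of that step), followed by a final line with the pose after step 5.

n=0: pose=(8,-8,W); sL=8/17, sR=20/41; mL=8/17, mR=504/697; mL+mR=832/697 → advance +1; mR−mL=176/697 → turn +1·90°
n=1: pose=(7,-8,S); sL=32/85, sR=160/349; mL=32/85, mR=19184/29665; mL+mR=30352/29665 → advance +1; mR−mL=8016/29665 → turn +1·90°
n=2: pose=(7,-9,E); sL=16/45, sR=80/233; mL=16/45, mR=5464/10485; mL+mR=3064/3495 → advance +1; mR−mL=1736/10485 → turn +1·90°
n=3: pose=(8,-9,N); sL=32/73, sR=32/89; mL=32/73, mR=3760/6497; mL+mR=6608/6497 → advance +1; mR−mL=912/6497 → turn +1·90°
n=4: pose=(8,-8,W); sL=8/17, sR=20/41; mL=8/17, mR=504/697; mL+mR=832/697 → advance +1; mR−mL=176/697 → turn +1·90°
n=5: pose=(7,-8,S); sL=32/85, sR=160/349; mL=32/85, mR=19184/29665; mL+mR=30352/29665 → advance +1; mR−mL=8016/29665 → turn +1·90°

0 8/17 20/41 8/17 504/697 8 -8 W
1 32/85 160/349 32/85 19184/29665 7 -8 S
2 16/45 80/233 16/45 5464/10485 7 -9 E
3 32/73 32/89 32/73 3760/6497 8 -9 N
4 8/17 20/41 8/17 504/697 8 -8 W
5 32/85 160/349 32/85 19184/29665 7 -8 S
final 7 -9 E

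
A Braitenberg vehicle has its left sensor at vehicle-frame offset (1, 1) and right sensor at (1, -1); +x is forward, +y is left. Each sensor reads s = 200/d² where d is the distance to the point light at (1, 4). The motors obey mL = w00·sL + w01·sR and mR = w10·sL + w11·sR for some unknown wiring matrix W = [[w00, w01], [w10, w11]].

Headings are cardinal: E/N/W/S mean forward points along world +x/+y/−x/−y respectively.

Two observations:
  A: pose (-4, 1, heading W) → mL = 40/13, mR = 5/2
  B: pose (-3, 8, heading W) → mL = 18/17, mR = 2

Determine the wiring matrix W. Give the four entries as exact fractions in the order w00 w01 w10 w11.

-1/2 1 0 1/2

obs A: pose=(-4,1,W) → sL=50/13, sR=5, mL=40/13, mR=5/2
obs B: pose=(-3,8,W) → sL=100/17, sR=4, mL=18/17, mR=2
sensor matrix S = [[50/13, 5], [100/17, 4]]; det S = -3100/221
solve [mL_A; mL_B] = S·[w00; w01] and [mR_A; mR_B] = S·[w10; w11]:
  w00 = -1/2, w01 = 1, w10 = 0, w11 = 1/2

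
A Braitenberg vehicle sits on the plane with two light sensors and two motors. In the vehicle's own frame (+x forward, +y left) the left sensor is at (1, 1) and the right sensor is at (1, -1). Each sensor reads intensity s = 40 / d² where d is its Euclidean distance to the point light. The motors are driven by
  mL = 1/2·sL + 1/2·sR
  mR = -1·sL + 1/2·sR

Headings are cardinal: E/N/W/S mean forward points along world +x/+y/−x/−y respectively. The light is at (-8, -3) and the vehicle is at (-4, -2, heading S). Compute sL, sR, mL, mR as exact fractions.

left sensor world pos  = (-3, -3); dL² = 25
right sensor world pos = (-5, -3); dR² = 9
sL = 40/25 = 8/5
sR = 40/9 = 40/9
mL = 1/2·sL + 1/2·sR = 136/45
mR = -1·sL + 1/2·sR = 28/45

8/5 40/9 136/45 28/45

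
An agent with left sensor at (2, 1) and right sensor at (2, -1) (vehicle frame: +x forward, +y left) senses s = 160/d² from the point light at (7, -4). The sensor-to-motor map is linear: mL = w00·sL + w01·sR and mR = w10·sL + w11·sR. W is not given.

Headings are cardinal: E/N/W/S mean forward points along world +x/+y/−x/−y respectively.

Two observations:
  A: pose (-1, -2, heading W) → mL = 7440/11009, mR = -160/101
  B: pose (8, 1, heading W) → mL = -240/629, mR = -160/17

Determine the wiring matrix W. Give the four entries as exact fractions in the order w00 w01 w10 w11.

obs A: pose=(-1,-2,W) → sL=160/101, sR=160/109, mL=7440/11009, mR=-160/101
obs B: pose=(8,1,W) → sL=160/17, sR=160/37, mL=-240/629, mR=-160/17
sensor matrix S = [[160/101, 160/109], [160/17, 160/37]]; det S = -48230400/6924661
solve [mL_A; mL_B] = S·[w00; w01] and [mR_A; mR_B] = S·[w10; w11]:
  w00 = -1/2, w01 = 1, w10 = -1, w11 = 0

-1/2 1 -1 0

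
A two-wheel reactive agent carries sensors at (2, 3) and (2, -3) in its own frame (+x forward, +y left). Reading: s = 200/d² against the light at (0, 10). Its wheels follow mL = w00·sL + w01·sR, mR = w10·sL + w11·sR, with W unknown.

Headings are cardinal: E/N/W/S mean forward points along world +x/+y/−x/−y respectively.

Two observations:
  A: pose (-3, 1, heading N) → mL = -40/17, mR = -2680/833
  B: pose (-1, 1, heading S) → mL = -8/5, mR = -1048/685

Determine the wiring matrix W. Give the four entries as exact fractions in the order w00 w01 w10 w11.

-1 0 -1/2 -1/2

obs A: pose=(-3,1,N) → sL=40/17, sR=200/49, mL=-40/17, mR=-2680/833
obs B: pose=(-1,1,S) → sL=8/5, sR=200/137, mL=-8/5, mR=-1048/685
sensor matrix S = [[40/17, 200/49], [8/5, 200/137]]; det S = -353280/114121
solve [mL_A; mL_B] = S·[w00; w01] and [mR_A; mR_B] = S·[w10; w11]:
  w00 = -1, w01 = 0, w10 = -1/2, w11 = -1/2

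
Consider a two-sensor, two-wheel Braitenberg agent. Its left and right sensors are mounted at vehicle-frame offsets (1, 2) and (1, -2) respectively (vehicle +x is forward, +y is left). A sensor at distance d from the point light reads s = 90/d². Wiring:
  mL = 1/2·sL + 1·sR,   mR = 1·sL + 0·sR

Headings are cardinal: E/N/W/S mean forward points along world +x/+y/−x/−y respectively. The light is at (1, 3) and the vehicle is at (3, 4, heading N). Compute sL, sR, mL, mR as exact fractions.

45/2 9/2 63/4 45/2

left sensor world pos  = (1, 5); dL² = 4
right sensor world pos = (5, 5); dR² = 20
sL = 90/4 = 45/2
sR = 90/20 = 9/2
mL = 1/2·sL + 1·sR = 63/4
mR = 1·sL + 0·sR = 45/2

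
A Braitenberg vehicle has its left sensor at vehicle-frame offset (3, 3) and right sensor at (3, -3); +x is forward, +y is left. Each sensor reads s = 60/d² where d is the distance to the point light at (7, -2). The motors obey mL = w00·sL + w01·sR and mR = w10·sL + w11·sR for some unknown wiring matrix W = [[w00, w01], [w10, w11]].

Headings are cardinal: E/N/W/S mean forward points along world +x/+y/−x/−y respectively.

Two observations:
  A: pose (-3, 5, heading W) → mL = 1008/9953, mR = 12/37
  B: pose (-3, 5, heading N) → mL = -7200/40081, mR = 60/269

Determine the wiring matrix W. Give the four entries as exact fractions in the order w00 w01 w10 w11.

1 -1 1 0

obs A: pose=(-3,5,W) → sL=12/37, sR=60/269, mL=1008/9953, mR=12/37
obs B: pose=(-3,5,N) → sL=60/269, sR=60/149, mL=-7200/40081, mR=60/269
sensor matrix S = [[12/37, 60/269], [60/269, 60/149]]; det S = 32253120/398926193
solve [mL_A; mL_B] = S·[w00; w01] and [mR_A; mR_B] = S·[w10; w11]:
  w00 = 1, w01 = -1, w10 = 1, w11 = 0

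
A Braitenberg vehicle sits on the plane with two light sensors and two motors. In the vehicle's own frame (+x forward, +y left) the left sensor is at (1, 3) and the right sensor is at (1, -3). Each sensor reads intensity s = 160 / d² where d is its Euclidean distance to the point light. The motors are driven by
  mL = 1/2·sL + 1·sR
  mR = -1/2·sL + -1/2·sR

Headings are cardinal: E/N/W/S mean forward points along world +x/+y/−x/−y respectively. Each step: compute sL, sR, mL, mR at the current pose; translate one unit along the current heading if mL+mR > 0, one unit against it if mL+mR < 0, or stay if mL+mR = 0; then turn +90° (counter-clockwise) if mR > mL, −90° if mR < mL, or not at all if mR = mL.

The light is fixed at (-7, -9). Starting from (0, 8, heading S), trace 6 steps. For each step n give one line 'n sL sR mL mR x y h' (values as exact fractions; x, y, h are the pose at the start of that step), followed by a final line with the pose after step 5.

n=0: pose=(0,8,S); sL=40/89, sR=10/17; mL=1230/1513, mR=-785/1513; mL+mR=5/17 → advance +1; mR−mL=-2015/1513 → turn -1·90°
n=1: pose=(0,7,W); sL=32/41, sR=160/397; mL=12912/16277, mR=-9632/16277; mL+mR=80/397 → advance +1; mR−mL=-22544/16277 → turn -1·90°
n=2: pose=(-1,7,N); sL=80/149, sR=16/37; mL=3864/5513, mR=-2672/5513; mL+mR=8/37 → advance +1; mR−mL=-6536/5513 → turn -1·90°
n=3: pose=(-1,8,E); sL=160/449, sR=32/49; mL=18288/22001, mR=-11104/22001; mL+mR=16/49 → advance +1; mR−mL=-29392/22001 → turn -1·90°
n=4: pose=(0,8,S); sL=40/89, sR=10/17; mL=1230/1513, mR=-785/1513; mL+mR=5/17 → advance +1; mR−mL=-2015/1513 → turn -1·90°
n=5: pose=(0,7,W); sL=32/41, sR=160/397; mL=12912/16277, mR=-9632/16277; mL+mR=80/397 → advance +1; mR−mL=-22544/16277 → turn -1·90°

0 40/89 10/17 1230/1513 -785/1513 0 8 S
1 32/41 160/397 12912/16277 -9632/16277 0 7 W
2 80/149 16/37 3864/5513 -2672/5513 -1 7 N
3 160/449 32/49 18288/22001 -11104/22001 -1 8 E
4 40/89 10/17 1230/1513 -785/1513 0 8 S
5 32/41 160/397 12912/16277 -9632/16277 0 7 W
final -1 7 N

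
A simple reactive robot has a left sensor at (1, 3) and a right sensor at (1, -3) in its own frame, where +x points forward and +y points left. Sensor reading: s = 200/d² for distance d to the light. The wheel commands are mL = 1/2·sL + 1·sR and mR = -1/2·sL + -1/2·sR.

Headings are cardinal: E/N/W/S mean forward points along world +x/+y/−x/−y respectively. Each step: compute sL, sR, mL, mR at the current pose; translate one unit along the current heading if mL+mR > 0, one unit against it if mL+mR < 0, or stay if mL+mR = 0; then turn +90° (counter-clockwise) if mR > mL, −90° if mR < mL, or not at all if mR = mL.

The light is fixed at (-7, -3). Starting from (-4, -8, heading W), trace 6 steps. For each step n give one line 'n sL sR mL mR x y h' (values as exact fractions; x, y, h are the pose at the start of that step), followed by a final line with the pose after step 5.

0 50/17 25 450/17 -475/34 -4 -8 W
1 200/17 200/41 7500/697 -5800/697 -5 -8 N
2 20 100/29 390/29 -340/29 -5 -7 E
3 200/61 8 588/61 -344/61 -4 -7 S
4 50/17 25 450/17 -475/34 -4 -8 W
5 200/17 200/41 7500/697 -5800/697 -5 -8 N
final -5 -7 E

n=0: pose=(-4,-8,W); sL=50/17, sR=25; mL=450/17, mR=-475/34; mL+mR=25/2 → advance +1; mR−mL=-1375/34 → turn -1·90°
n=1: pose=(-5,-8,N); sL=200/17, sR=200/41; mL=7500/697, mR=-5800/697; mL+mR=100/41 → advance +1; mR−mL=-13300/697 → turn -1·90°
n=2: pose=(-5,-7,E); sL=20, sR=100/29; mL=390/29, mR=-340/29; mL+mR=50/29 → advance +1; mR−mL=-730/29 → turn -1·90°
n=3: pose=(-4,-7,S); sL=200/61, sR=8; mL=588/61, mR=-344/61; mL+mR=4 → advance +1; mR−mL=-932/61 → turn -1·90°
n=4: pose=(-4,-8,W); sL=50/17, sR=25; mL=450/17, mR=-475/34; mL+mR=25/2 → advance +1; mR−mL=-1375/34 → turn -1·90°
n=5: pose=(-5,-8,N); sL=200/17, sR=200/41; mL=7500/697, mR=-5800/697; mL+mR=100/41 → advance +1; mR−mL=-13300/697 → turn -1·90°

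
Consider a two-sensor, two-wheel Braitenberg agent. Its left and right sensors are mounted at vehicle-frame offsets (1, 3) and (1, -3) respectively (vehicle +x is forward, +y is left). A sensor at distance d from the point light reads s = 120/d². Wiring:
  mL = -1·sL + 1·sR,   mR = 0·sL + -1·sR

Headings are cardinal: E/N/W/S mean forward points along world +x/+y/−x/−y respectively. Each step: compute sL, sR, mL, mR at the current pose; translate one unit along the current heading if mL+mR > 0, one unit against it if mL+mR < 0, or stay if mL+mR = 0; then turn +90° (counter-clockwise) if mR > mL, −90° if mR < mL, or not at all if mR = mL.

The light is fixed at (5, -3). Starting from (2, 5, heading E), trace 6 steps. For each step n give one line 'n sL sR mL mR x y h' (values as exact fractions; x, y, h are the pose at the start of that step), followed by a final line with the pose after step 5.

n=0: pose=(2,5,E); sL=24/25, sR=120/29; mL=2304/725, mR=-120/29; mL+mR=-24/25 → advance -1; mR−mL=-5304/725 → turn -1·90°
n=1: pose=(1,5,S); sL=12/5, sR=60/49; mL=-288/245, mR=-60/49; mL+mR=-12/5 → advance -1; mR−mL=-12/245 → turn -1·90°
n=2: pose=(1,6,W); sL=120/61, sR=120/169; mL=-12960/10309, mR=-120/169; mL+mR=-120/61 → advance -1; mR−mL=5640/10309 → turn +1·90°
n=3: pose=(2,6,S); sL=15/8, sR=6/5; mL=-27/40, mR=-6/5; mL+mR=-15/8 → advance -1; mR−mL=-21/40 → turn -1·90°
n=4: pose=(2,7,W); sL=24/13, sR=24/37; mL=-576/481, mR=-24/37; mL+mR=-24/13 → advance -1; mR−mL=264/481 → turn +1·90°
n=5: pose=(3,7,S); sL=60/41, sR=60/53; mL=-720/2173, mR=-60/53; mL+mR=-60/41 → advance -1; mR−mL=-1740/2173 → turn -1·90°

0 24/25 120/29 2304/725 -120/29 2 5 E
1 12/5 60/49 -288/245 -60/49 1 5 S
2 120/61 120/169 -12960/10309 -120/169 1 6 W
3 15/8 6/5 -27/40 -6/5 2 6 S
4 24/13 24/37 -576/481 -24/37 2 7 W
5 60/41 60/53 -720/2173 -60/53 3 7 S
final 3 8 W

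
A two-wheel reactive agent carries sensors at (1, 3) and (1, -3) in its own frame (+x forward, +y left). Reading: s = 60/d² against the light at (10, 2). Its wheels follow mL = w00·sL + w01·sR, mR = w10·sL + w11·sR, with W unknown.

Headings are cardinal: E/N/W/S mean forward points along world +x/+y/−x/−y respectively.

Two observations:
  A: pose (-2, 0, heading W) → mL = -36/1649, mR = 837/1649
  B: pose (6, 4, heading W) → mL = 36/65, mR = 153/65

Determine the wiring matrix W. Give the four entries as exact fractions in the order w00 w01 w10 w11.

1/2 -1/2 1/2 1

obs A: pose=(-2,0,W) → sL=30/97, sR=6/17, mL=-36/1649, mR=837/1649
obs B: pose=(6,4,W) → sL=30/13, sR=6/5, mL=36/65, mR=153/65
sensor matrix S = [[30/97, 6/17], [30/13, 6/5]]; det S = -9504/21437
solve [mL_A; mL_B] = S·[w00; w01] and [mR_A; mR_B] = S·[w10; w11]:
  w00 = 1/2, w01 = -1/2, w10 = 1/2, w11 = 1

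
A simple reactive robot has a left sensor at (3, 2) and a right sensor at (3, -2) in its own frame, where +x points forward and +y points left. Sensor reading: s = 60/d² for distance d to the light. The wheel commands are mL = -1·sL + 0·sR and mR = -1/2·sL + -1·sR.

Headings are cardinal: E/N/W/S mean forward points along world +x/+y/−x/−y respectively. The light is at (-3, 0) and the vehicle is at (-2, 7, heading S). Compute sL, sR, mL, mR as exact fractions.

left sensor world pos  = (0, 4); dL² = 25
right sensor world pos = (-4, 4); dR² = 17
sL = 60/25 = 12/5
sR = 60/17 = 60/17
mL = -1·sL + 0·sR = -12/5
mR = -1/2·sL + -1·sR = -402/85

12/5 60/17 -12/5 -402/85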